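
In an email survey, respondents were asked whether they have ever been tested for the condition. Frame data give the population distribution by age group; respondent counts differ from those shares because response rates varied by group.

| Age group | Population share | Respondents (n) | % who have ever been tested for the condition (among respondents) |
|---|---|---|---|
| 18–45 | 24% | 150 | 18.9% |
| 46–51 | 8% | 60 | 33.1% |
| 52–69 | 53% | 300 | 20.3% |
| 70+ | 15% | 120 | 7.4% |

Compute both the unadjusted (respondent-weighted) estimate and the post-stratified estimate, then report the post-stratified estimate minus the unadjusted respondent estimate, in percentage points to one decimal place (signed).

+0.3 percentage points

Naive respondent-only estimate (weights = respondent counts):
  (150/630)×18.9 + (60/630)×33.1 + (300/630)×20.3 + (120/630)×7.4 = 18.7286%
Post-stratified estimate weights by population shares:
  0.24×18.9 + 0.08×33.1 + 0.53×20.3 + 0.15×7.4 = 19.053%
Difference = 19.053 − 18.7286 = 0.3244 pp.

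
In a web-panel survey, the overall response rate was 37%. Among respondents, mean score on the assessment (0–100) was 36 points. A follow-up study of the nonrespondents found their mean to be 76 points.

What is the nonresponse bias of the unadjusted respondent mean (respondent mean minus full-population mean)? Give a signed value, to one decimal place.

Nonresponse fraction = 1 − 0.37 = 0.63.
Bias = (nonresponse fraction) × (respondent mean − nonrespondent mean)
     = 0.63 × (36 − 76) = 0.63 × -40 = -25.2.

-25.2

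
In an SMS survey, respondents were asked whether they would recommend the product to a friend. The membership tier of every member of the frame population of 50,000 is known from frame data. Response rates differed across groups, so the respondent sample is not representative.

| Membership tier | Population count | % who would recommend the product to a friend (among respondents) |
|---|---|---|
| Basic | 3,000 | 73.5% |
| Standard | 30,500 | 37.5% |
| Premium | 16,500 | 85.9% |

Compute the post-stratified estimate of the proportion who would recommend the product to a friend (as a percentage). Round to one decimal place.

55.6%

Each cell contributes population-share × respondent value:
  Basic: (3,000/50,000) × 73.5 = 4.41
  Standard: (30,500/50,000) × 37.5 = 22.875
  Premium: (16,500/50,000) × 85.9 = 28.347
Post-stratified estimate = 55.632 → 55.6%.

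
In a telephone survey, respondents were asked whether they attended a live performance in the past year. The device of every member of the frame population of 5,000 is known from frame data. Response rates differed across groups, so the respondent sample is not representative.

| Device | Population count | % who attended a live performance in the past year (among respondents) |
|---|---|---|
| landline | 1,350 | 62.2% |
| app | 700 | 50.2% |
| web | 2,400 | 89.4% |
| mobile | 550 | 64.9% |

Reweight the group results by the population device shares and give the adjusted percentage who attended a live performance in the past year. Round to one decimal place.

73.9%

Reweight to the known device distribution:
  landline: (1,350/5,000) × 62.2 = 16.794
  app: (700/5,000) × 50.2 = 7.028
  web: (2,400/5,000) × 89.4 = 42.912
  mobile: (550/5,000) × 64.9 = 7.139
Post-stratified estimate = 73.873 → 73.9%.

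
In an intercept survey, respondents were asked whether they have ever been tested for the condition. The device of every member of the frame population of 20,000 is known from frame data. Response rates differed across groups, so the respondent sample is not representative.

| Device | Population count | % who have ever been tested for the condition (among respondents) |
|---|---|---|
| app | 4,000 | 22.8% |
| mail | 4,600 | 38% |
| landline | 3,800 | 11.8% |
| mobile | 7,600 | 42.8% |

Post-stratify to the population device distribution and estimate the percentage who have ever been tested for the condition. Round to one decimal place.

Weight each group's respondent value by its population share:
  app: (4,000/20,000) × 22.8 = 4.56
  mail: (4,600/20,000) × 38 = 8.74
  landline: (3,800/20,000) × 11.8 = 2.242
  mobile: (7,600/20,000) × 42.8 = 16.264
Post-stratified estimate = 31.806 → 31.8%.

31.8%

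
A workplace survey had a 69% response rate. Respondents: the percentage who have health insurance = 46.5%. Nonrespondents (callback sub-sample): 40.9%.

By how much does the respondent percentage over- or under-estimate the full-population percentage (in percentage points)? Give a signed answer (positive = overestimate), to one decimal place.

Nonresponse fraction = 1 − 0.69 = 0.31.
Bias = (nonresponse fraction) × (respondent percentage − nonrespondent percentage)
     = 0.31 × (46.5 − 40.9) = 0.31 × 5.6 = 1.736.

+1.7 percentage points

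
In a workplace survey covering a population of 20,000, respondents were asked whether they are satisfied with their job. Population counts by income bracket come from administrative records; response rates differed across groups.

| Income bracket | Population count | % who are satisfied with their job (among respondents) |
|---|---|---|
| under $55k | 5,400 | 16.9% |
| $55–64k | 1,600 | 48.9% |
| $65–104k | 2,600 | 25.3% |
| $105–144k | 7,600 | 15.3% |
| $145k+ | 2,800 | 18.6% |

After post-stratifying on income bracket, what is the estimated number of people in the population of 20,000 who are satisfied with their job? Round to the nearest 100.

4,000

Apply each group's respondent rate to its population count:
  under $55k: 5,400 × 16.9% = 912.6
  $55–64k: 1,600 × 48.9% = 782.4
  $65–104k: 2,600 × 25.3% = 657.8
  $105–144k: 7,600 × 15.3% = 1162.8
  $145k+: 2,800 × 18.6% = 520.8
Estimated total = 4036.4 → 4,000.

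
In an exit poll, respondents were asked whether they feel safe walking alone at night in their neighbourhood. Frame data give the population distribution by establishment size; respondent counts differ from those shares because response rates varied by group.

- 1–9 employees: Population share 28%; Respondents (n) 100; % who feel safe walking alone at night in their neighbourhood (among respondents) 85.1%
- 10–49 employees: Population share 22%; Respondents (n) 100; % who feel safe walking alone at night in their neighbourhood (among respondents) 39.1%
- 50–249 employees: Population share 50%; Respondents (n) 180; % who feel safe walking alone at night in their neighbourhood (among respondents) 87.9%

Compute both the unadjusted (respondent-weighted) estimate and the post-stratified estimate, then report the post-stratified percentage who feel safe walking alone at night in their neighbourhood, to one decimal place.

76.4%

Naive respondent-only estimate (weights = respondent counts):
  (100/380)×85.1 + (100/380)×39.1 + (180/380)×87.9 = 74.3211%
Reweighting by population establishment size shares:
  0.28×85.1 + 0.22×39.1 + 0.5×87.9 = 76.38%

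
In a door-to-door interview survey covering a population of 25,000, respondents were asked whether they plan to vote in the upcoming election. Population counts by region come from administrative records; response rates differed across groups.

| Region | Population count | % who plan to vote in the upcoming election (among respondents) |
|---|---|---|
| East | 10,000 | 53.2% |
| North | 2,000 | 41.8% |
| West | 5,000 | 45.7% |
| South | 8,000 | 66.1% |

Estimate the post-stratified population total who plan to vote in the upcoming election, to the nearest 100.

Estimated count per cell = population count × respondent percentage:
  East: 10,000 × 53.2% = 5320
  North: 2,000 × 41.8% = 836
  West: 5,000 × 45.7% = 2285
  South: 8,000 × 66.1% = 5288
Estimated total = 13,729 → 13,700.

13,700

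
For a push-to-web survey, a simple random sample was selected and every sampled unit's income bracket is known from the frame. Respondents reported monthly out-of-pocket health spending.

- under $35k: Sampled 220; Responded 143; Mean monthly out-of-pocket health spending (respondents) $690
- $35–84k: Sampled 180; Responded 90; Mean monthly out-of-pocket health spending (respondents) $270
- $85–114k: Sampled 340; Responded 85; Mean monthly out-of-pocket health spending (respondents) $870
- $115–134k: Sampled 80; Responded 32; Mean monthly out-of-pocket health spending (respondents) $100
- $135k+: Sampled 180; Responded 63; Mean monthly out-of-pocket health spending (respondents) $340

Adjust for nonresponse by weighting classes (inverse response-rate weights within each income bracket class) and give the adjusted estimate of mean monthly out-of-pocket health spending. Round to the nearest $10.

Response rates by class: under $35k 143/220 = 65%, $35–84k 90/180 = 50%, $85–114k 85/340 = 25%, $115–134k 32/80 = 40%, $135k+ 63/180 = 35%.
With weight = n_sampled/n_responded per class, the weighted class total is n_sampled:
  under $35k: 220 × 690 = 151,800
  $35–84k: 180 × 270 = 48,600
  $85–114k: 340 × 870 = 295,800
  $115–134k: 80 × 100 = 8000
  $135k+: 180 × 340 = 61,200
Adjusted estimate = 565,400 / 1,000 = 565.4 → $570.

$570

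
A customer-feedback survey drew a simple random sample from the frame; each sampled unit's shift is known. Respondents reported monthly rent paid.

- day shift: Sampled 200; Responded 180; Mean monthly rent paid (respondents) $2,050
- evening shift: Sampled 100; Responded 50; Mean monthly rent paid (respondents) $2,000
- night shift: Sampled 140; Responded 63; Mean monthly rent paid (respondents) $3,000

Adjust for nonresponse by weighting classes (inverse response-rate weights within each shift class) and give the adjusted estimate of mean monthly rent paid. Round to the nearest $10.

Class response rates: day shift 180/200 = 90%, evening shift 50/100 = 50%, night shift 63/140 = 45%.
Each respondent's weight = sampled/responded in their class; summing within a class gives n_sampled, so:
  day shift: 200 × 2050 = 410,000
  evening shift: 100 × 2000 = 200,000
  night shift: 140 × 3000 = 420,000
Adjusted estimate = 1,030,000 / 440 = 2340.91 → $2,340.

$2,340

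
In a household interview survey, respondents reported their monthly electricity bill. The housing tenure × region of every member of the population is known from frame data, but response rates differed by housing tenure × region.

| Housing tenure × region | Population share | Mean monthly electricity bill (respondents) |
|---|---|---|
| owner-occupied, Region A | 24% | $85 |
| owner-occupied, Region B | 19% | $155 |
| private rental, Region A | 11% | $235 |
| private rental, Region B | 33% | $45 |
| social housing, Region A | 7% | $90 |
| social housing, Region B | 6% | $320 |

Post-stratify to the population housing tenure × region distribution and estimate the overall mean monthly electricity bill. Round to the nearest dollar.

Reweight to the known housing tenure × region distribution:
  owner-occupied, Region A: 0.24 × 85 = 20.4
  owner-occupied, Region B: 0.19 × 155 = 29.45
  private rental, Region A: 0.11 × 235 = 25.85
  private rental, Region B: 0.33 × 45 = 14.85
  social housing, Region A: 0.07 × 90 = 6.3
  social housing, Region B: 0.06 × 320 = 19.2
Post-stratified estimate = 116.05 → $116.

$116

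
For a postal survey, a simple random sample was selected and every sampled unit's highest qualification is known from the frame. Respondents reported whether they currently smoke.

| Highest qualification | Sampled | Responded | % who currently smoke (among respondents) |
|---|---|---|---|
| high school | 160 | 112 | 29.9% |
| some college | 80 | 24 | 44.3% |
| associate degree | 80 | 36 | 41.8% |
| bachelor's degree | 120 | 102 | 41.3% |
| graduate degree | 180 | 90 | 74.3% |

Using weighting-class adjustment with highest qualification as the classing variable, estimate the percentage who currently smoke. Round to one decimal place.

Class response rates: high school 112/160 = 70%, some college 24/80 = 30%, associate degree 36/80 = 45%, bachelor's degree 102/120 = 85%, graduate degree 90/180 = 50%.
Inverse-response-rate weighting restores each class to its sampled count, so class totals weight by n_sampled:
  high school: 160 × 29.9 = 4784
  some college: 80 × 44.3 = 3544
  associate degree: 80 × 41.8 = 3344
  bachelor's degree: 120 × 41.3 = 4956
  graduate degree: 180 × 74.3 = 13,374
Adjusted estimate = 30,002 / 620 = 48.3903 → 48.4%.

48.4%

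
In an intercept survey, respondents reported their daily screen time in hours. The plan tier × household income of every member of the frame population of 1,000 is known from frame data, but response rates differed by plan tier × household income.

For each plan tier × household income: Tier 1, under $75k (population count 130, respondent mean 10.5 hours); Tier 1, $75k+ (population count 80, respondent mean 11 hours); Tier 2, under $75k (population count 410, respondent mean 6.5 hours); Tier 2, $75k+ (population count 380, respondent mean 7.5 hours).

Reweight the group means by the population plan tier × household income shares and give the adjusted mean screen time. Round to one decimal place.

7.8

Each cell contributes population-share × respondent value:
  Tier 1, under $75k: (130/1,000) × 10.5 = 1.365
  Tier 1, $75k+: (80/1,000) × 11 = 0.88
  Tier 2, under $75k: (410/1,000) × 6.5 = 2.665
  Tier 2, $75k+: (380/1,000) × 7.5 = 2.85
Post-stratified estimate = 7.76 → 7.8.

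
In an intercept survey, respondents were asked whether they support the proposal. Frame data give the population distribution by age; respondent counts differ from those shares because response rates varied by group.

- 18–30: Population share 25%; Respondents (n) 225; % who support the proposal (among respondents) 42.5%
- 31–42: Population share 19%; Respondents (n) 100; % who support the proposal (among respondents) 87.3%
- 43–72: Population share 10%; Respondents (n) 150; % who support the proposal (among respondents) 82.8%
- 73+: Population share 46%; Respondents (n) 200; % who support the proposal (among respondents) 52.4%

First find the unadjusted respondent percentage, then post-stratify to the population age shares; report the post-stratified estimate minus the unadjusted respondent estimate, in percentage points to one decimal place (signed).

-1.4 percentage points

Naive respondent-only estimate (weights = respondent counts):
  (225/675)×42.5 + (100/675)×87.3 + (150/675)×82.8 + (200/675)×52.4 = 61.0259%
Reweighting by population age shares:
  0.25×42.5 + 0.19×87.3 + 0.1×82.8 + 0.46×52.4 = 59.596%
Difference = 59.596 − 61.0259 = -1.4299 pp.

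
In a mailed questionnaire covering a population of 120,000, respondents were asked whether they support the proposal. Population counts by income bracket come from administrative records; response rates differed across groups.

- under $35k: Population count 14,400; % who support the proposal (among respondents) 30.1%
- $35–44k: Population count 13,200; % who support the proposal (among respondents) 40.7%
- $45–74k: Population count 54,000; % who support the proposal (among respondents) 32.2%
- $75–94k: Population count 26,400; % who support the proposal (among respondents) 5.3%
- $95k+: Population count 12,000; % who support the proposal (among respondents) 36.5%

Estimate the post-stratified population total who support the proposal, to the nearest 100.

Each cell contributes its population count × the respondent rate:
  under $35k: 14,400 × 30.1% = 4334.4
  $35–44k: 13,200 × 40.7% = 5372.4
  $45–74k: 54,000 × 32.2% = 17,388
  $75–94k: 26,400 × 5.3% = 1399.2
  $95k+: 12,000 × 36.5% = 4380
Estimated total = 32,874 → 32,900.

32,900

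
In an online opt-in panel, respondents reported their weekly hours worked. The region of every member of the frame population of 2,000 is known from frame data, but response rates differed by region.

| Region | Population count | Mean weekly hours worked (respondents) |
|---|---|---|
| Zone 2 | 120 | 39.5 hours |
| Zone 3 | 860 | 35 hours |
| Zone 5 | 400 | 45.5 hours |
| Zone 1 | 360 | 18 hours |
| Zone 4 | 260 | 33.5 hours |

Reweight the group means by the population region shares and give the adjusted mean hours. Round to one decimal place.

Weight each group's respondent value by its population share:
  Zone 2: (120/2,000) × 39.5 = 2.37
  Zone 3: (860/2,000) × 35 = 15.05
  Zone 5: (400/2,000) × 45.5 = 9.1
  Zone 1: (360/2,000) × 18 = 3.24
  Zone 4: (260/2,000) × 33.5 = 4.355
Post-stratified estimate = 34.115 → 34.1.

34.1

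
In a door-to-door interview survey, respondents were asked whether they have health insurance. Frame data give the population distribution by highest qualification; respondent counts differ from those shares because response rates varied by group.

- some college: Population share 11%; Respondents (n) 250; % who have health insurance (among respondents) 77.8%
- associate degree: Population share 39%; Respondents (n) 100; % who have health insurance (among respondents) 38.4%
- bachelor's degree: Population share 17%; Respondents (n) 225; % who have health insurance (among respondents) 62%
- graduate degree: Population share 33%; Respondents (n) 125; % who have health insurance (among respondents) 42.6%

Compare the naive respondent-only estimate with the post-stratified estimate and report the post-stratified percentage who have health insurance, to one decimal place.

48.1%

Naive respondent-only estimate (weights = respondent counts):
  (250/700)×77.8 + (100/700)×38.4 + (225/700)×62 + (125/700)×42.6 = 60.8071%
Post-stratifying to population shares instead:
  0.11×77.8 + 0.39×38.4 + 0.17×62 + 0.33×42.6 = 48.132%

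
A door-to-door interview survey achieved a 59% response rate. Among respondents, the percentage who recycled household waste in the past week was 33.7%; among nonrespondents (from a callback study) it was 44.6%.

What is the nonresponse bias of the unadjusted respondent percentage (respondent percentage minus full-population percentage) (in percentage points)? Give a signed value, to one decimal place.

Nonresponse fraction = 1 − 0.59 = 0.41.
Bias = (nonresponse fraction) × (respondent percentage − nonrespondent percentage)
     = 0.41 × (33.7 − 44.6) = 0.41 × -10.9 = -4.469.

-4.5 percentage points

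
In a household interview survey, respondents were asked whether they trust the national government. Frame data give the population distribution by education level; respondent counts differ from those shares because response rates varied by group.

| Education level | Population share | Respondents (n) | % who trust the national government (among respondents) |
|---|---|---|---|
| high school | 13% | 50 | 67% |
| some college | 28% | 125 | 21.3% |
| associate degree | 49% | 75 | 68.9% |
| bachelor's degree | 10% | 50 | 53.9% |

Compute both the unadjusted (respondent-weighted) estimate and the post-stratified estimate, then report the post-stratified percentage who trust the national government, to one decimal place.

Naive respondent-only estimate (weights = respondent counts):
  (50/300)×67 + (125/300)×21.3 + (75/300)×68.9 + (50/300)×53.9 = 46.25%
Post-stratified estimate weights by population shares:
  0.13×67 + 0.28×21.3 + 0.49×68.9 + 0.1×53.9 = 53.825%

53.8%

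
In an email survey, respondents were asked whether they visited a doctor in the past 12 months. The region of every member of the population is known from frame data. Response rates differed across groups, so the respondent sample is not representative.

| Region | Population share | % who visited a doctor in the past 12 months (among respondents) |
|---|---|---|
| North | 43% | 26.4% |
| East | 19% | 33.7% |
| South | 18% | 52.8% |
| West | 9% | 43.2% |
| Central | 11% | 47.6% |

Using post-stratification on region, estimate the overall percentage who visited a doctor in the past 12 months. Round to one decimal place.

36.4%

Each cell contributes population-share × respondent value:
  North: 0.43 × 26.4 = 11.352
  East: 0.19 × 33.7 = 6.403
  South: 0.18 × 52.8 = 9.504
  West: 0.09 × 43.2 = 3.888
  Central: 0.11 × 47.6 = 5.236
Post-stratified estimate = 36.383 → 36.4%.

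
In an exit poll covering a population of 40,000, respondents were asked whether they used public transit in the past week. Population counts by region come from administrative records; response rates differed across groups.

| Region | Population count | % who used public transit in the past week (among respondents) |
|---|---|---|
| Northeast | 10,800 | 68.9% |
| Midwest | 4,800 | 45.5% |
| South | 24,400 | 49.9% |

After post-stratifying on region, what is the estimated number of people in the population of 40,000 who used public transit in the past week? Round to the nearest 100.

21,800

Each cell contributes its population count × the respondent rate:
  Northeast: 10,800 × 68.9% = 7441.2
  Midwest: 4,800 × 45.5% = 2184
  South: 24,400 × 49.9% = 12175.6
Estimated total = 21800.8 → 21,800.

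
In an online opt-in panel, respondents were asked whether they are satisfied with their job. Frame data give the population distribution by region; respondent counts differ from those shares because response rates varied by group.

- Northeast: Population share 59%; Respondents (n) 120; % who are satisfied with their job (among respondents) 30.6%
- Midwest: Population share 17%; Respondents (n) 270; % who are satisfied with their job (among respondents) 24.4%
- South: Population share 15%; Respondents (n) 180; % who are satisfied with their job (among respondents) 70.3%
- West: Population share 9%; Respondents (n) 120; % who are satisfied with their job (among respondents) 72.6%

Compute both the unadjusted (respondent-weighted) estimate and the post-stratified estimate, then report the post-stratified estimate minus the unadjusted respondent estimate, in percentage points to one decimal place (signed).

Unadjusted (pooled respondent) estimate weights by respondent counts:
  (120/690)×30.6 + (270/690)×24.4 + (180/690)×70.3 + (120/690)×72.6 = 45.8348%
Reweighting by population region shares:
  0.59×30.6 + 0.17×24.4 + 0.15×70.3 + 0.09×72.6 = 39.281%
Difference = 39.281 − 45.8348 = -6.5538 pp.

-6.6 percentage points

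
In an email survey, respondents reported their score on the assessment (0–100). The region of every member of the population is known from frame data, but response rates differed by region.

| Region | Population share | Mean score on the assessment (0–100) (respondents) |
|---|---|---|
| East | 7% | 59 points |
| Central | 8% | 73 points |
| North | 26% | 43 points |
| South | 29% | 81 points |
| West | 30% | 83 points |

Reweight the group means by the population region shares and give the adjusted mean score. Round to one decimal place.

69.5

Reweight to the known region distribution:
  East: 0.07 × 59 = 4.13
  Central: 0.08 × 73 = 5.84
  North: 0.26 × 43 = 11.18
  South: 0.29 × 81 = 23.49
  West: 0.3 × 83 = 24.9
Post-stratified estimate = 69.54 → 69.5.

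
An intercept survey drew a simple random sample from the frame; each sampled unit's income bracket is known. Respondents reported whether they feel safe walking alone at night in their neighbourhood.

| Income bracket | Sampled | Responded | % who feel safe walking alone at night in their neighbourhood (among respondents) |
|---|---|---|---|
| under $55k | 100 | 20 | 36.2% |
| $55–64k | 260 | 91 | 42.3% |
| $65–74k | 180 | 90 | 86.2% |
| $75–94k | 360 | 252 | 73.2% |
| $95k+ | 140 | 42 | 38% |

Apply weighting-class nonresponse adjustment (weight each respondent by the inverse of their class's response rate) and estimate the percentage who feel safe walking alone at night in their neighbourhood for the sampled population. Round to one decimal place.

59.4%

Response rates by class: under $55k 20/100 = 20%, $55–64k 91/260 = 35%, $65–74k 90/180 = 50%, $75–94k 252/360 = 70%, $95k+ 42/140 = 30%.
Inverse-response-rate weighting restores each class to its sampled count, so class totals weight by n_sampled:
  under $55k: 100 × 36.2 = 3620
  $55–64k: 260 × 42.3 = 10,998
  $65–74k: 180 × 86.2 = 15,516
  $75–94k: 360 × 73.2 = 26,352
  $95k+: 140 × 38 = 5320
Adjusted estimate = 61,806 / 1,040 = 59.4288 → 59.4%.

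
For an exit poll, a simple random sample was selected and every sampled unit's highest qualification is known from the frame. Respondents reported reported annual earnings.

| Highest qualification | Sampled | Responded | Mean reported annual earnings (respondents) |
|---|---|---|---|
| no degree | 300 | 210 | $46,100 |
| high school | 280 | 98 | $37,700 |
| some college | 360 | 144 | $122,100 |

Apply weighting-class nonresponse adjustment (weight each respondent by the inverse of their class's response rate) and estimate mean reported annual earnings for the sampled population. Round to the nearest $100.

$72,700

Class response rates: no degree 210/300 = 70%, high school 98/280 = 35%, some college 144/360 = 40%.
Weighting each respondent by the inverse class response rate inflates each class back to its sampled size, so the class weight is n_sampled:
  no degree: 300 × 46,100 = 13,830,000
  high school: 280 × 37,700 = 10,556,000
  some college: 360 × 122,100 = 43,956,000
Adjusted estimate = 68,342,000 / 940 = 72704.3 → $72,700.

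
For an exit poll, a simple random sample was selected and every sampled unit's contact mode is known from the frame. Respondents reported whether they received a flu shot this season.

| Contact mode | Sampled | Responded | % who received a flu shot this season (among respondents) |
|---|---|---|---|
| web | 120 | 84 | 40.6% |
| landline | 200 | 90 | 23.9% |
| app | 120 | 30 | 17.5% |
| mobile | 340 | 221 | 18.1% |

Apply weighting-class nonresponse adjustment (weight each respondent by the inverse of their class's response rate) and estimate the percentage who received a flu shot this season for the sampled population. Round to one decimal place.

Class response rates: web 84/120 = 70%, landline 90/200 = 45%, app 30/120 = 25%, mobile 221/340 = 65%.
Inverse-response-rate weighting restores each class to its sampled count, so class totals weight by n_sampled:
  web: 120 × 40.6 = 4872
  landline: 200 × 23.9 = 4780
  app: 120 × 17.5 = 2100
  mobile: 340 × 18.1 = 6154
Adjusted estimate = 17,906 / 780 = 22.9564 → 23.0%.

23.0%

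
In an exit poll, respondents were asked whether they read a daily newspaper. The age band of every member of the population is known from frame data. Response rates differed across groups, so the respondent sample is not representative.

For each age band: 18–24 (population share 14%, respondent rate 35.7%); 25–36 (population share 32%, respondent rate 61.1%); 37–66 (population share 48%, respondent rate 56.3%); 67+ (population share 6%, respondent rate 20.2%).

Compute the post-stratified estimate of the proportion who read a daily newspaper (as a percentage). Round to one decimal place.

Reweight to the known age band distribution:
  18–24: 0.14 × 35.7 = 4.998
  25–36: 0.32 × 61.1 = 19.552
  37–66: 0.48 × 56.3 = 27.024
  67+: 0.06 × 20.2 = 1.212
Post-stratified estimate = 52.786 → 52.8%.

52.8%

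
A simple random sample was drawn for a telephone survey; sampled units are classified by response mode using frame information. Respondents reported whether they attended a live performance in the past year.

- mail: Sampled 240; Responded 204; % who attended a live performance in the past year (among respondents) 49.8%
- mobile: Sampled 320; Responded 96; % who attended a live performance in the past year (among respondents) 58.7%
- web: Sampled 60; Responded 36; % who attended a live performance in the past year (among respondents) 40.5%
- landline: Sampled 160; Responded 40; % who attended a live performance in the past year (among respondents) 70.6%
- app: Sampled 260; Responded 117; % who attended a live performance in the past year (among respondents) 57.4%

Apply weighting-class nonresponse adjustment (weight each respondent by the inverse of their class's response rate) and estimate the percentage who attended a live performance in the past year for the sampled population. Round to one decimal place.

Response rates by class: mail 204/240 = 85%, mobile 96/320 = 30%, web 36/60 = 60%, landline 40/160 = 25%, app 117/260 = 45%.
Each respondent's weight = sampled/responded in their class; summing within a class gives n_sampled, so:
  mail: 240 × 49.8 = 11,952
  mobile: 320 × 58.7 = 18,784
  web: 60 × 40.5 = 2430
  landline: 160 × 70.6 = 11,296
  app: 260 × 57.4 = 14,924
Adjusted estimate = 59,386 / 1,040 = 57.1019 → 57.1%.

57.1%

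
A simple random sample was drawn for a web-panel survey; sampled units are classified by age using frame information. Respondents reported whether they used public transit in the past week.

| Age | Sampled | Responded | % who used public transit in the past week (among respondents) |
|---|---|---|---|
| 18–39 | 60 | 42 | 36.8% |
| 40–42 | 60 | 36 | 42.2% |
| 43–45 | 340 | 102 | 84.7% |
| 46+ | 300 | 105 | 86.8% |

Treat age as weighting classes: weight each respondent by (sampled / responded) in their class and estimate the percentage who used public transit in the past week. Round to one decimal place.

Response rates by class: 18–39 42/60 = 70%, 40–42 36/60 = 60%, 43–45 102/340 = 30%, 46+ 105/300 = 35%.
Weighting each respondent by the inverse class response rate inflates each class back to its sampled size, so the class weight is n_sampled:
  18–39: 60 × 36.8 = 2208
  40–42: 60 × 42.2 = 2532
  43–45: 340 × 84.7 = 28,798
  46+: 300 × 86.8 = 26,040
Adjusted estimate = 59,578 / 760 = 78.3921 → 78.4%.

78.4%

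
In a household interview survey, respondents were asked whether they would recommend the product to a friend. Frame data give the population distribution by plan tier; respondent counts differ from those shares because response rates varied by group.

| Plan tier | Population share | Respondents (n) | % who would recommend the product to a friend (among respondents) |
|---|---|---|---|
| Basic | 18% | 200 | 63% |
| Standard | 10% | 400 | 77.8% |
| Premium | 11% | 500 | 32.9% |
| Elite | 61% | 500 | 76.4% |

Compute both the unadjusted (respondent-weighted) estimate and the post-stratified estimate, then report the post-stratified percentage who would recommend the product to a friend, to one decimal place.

Unadjusted (pooled respondent) estimate weights by respondent counts:
  (200/1600)×63 + (400/1600)×77.8 + (500/1600)×32.9 + (500/1600)×76.4 = 61.4813%
Post-stratified estimate weights by population shares:
  0.18×63 + 0.1×77.8 + 0.11×32.9 + 0.61×76.4 = 69.343%

69.3%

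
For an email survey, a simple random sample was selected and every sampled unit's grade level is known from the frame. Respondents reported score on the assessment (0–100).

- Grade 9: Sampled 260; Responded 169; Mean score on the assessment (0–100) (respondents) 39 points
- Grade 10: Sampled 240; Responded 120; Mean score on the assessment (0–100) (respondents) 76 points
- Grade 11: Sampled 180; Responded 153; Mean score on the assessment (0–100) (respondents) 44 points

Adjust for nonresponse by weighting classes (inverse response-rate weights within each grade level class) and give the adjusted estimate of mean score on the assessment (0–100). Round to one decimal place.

53.4

Response rates by class: Grade 9 169/260 = 65%, Grade 10 120/240 = 50%, Grade 11 153/180 = 85%.
Weighting each respondent by the inverse class response rate inflates each class back to its sampled size, so the class weight is n_sampled:
  Grade 9: 260 × 39 = 10,140
  Grade 10: 240 × 76 = 18,240
  Grade 11: 180 × 44 = 7920
Adjusted estimate = 36,300 / 680 = 53.3824 → 53.4.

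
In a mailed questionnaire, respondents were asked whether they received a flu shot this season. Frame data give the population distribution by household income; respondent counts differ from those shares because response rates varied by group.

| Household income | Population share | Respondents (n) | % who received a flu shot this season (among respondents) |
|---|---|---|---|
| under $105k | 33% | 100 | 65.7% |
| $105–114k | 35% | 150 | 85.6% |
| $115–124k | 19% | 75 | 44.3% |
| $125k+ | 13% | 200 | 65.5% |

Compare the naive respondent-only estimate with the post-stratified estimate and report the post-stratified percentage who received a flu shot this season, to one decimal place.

68.6%

Unadjusted (pooled respondent) estimate weights by respondent counts:
  (100/525)×65.7 + (150/525)×85.6 + (75/525)×44.3 + (200/525)×65.5 = 68.2524%
Post-stratifying to population shares instead:
  0.33×65.7 + 0.35×85.6 + 0.19×44.3 + 0.13×65.5 = 68.573%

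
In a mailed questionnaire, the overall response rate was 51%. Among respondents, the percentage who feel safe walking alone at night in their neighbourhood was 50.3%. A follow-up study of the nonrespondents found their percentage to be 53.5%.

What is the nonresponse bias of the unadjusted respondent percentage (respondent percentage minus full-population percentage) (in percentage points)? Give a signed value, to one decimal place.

Nonresponse fraction = 1 − 0.51 = 0.49.
Bias = (nonresponse fraction) × (respondent percentage − nonrespondent percentage)
     = 0.49 × (50.3 − 53.5) = 0.49 × -3.2 = -1.568.

-1.6 percentage points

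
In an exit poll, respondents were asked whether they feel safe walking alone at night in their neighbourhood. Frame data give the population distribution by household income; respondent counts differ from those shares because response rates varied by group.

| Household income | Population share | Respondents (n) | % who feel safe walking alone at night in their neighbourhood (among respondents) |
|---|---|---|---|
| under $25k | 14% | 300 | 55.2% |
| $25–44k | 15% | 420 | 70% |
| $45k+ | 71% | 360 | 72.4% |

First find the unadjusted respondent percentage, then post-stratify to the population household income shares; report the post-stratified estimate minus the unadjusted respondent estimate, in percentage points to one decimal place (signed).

Naive respondent-only estimate (weights = respondent counts):
  (300/1080)×55.2 + (420/1080)×70 + (360/1080)×72.4 = 66.6889%
Post-stratifying to population shares instead:
  0.14×55.2 + 0.15×70 + 0.71×72.4 = 69.632%
Difference = 69.632 − 66.6889 = 2.9431 pp.

+2.9 percentage points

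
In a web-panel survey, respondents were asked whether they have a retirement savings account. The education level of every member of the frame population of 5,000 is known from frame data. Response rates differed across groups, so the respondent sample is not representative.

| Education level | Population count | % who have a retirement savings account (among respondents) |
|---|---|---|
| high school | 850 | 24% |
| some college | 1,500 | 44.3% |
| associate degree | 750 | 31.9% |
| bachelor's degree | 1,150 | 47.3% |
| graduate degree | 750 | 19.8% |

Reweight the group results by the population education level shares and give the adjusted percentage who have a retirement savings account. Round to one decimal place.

36.0%

Each cell contributes population-share × respondent value:
  high school: (850/5,000) × 24 = 4.08
  some college: (1,500/5,000) × 44.3 = 13.29
  associate degree: (750/5,000) × 31.9 = 4.785
  bachelor's degree: (1,150/5,000) × 47.3 = 10.879
  graduate degree: (750/5,000) × 19.8 = 2.97
Post-stratified estimate = 36.004 → 36.0%.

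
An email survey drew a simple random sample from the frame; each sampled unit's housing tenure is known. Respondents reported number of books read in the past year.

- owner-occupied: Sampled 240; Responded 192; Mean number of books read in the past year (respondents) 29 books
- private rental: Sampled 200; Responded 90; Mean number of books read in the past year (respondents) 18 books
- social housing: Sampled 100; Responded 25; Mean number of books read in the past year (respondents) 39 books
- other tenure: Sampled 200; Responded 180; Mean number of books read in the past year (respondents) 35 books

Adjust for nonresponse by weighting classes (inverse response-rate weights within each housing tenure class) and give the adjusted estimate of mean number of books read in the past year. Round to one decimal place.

Response rates by class: owner-occupied 192/240 = 80%, private rental 90/200 = 45%, social housing 25/100 = 25%, other tenure 180/200 = 90%.
Inverse-response-rate weighting restores each class to its sampled count, so class totals weight by n_sampled:
  owner-occupied: 240 × 29 = 6960
  private rental: 200 × 18 = 3600
  social housing: 100 × 39 = 3900
  other tenure: 200 × 35 = 7000
Adjusted estimate = 21,460 / 740 = 29 → 29.0.

29.0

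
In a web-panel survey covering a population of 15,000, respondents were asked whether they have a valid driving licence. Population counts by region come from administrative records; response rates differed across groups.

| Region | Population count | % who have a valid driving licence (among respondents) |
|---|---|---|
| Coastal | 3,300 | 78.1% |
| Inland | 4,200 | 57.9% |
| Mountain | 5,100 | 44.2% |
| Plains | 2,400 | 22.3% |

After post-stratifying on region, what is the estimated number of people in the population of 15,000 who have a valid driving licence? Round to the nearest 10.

Each cell contributes its population count × the respondent rate:
  Coastal: 3,300 × 78.1% = 2577.3
  Inland: 4,200 × 57.9% = 2431.8
  Mountain: 5,100 × 44.2% = 2254.2
  Plains: 2,400 × 22.3% = 535.2
Estimated total = 7798.5 → 7,800.

7,800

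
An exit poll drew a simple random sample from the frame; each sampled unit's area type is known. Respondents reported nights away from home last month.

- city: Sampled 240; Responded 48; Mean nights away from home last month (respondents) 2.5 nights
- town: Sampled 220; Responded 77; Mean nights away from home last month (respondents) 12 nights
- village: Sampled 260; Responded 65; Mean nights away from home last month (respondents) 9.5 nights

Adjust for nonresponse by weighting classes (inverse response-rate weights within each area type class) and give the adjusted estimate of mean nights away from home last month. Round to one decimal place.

7.9

Class response rates: city 48/240 = 20%, town 77/220 = 35%, village 65/260 = 25%.
Each respondent's weight = sampled/responded in their class; summing within a class gives n_sampled, so:
  city: 240 × 2.5 = 600
  town: 220 × 12 = 2640
  village: 260 × 9.5 = 2470
Adjusted estimate = 5710 / 720 = 7.93056 → 7.9.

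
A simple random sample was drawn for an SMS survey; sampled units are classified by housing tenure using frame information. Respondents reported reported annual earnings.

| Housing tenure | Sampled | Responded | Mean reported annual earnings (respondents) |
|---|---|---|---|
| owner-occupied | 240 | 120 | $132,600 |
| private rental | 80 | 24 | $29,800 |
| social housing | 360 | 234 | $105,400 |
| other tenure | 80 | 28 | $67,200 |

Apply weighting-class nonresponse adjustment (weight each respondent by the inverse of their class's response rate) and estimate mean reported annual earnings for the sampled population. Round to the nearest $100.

Class response rates: owner-occupied 120/240 = 50%, private rental 24/80 = 30%, social housing 234/360 = 65%, other tenure 28/80 = 35%.
Inverse-response-rate weighting restores each class to its sampled count, so class totals weight by n_sampled:
  owner-occupied: 240 × 132,600 = 31,824,000
  private rental: 80 × 29,800 = 2,384,000
  social housing: 360 × 105,400 = 37,944,000
  other tenure: 80 × 67,200 = 5,376,000
Adjusted estimate = 77,528,000 / 760 = 102011 → $102,000.

$102,000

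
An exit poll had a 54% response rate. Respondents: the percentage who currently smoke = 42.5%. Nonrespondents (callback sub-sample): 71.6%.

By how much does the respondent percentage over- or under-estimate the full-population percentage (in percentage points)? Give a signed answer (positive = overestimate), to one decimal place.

-13.4 percentage points

Nonresponse fraction = 1 − 0.54 = 0.46.
Bias = (nonresponse fraction) × (respondent percentage − nonrespondent percentage)
     = 0.46 × (42.5 − 71.6) = 0.46 × -29.1 = -13.386.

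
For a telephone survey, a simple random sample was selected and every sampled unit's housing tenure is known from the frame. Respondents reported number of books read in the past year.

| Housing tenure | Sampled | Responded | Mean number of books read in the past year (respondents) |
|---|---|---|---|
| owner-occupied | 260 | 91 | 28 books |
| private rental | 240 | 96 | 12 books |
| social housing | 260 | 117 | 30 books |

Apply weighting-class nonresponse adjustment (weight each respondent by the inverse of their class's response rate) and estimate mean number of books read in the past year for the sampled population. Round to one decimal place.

23.6

Class response rates: owner-occupied 91/260 = 35%, private rental 96/240 = 40%, social housing 117/260 = 45%.
Inverse-response-rate weighting restores each class to its sampled count, so class totals weight by n_sampled:
  owner-occupied: 260 × 28 = 7280
  private rental: 240 × 12 = 2880
  social housing: 260 × 30 = 7800
Adjusted estimate = 17,960 / 760 = 23.6316 → 23.6.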